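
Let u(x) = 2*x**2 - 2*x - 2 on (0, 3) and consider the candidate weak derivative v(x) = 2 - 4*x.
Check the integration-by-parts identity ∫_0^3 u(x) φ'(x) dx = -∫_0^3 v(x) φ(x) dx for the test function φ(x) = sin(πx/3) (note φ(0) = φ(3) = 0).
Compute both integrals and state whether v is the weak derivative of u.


LHS = -24/π, RHS = 24/π. No, v is not the weak derivative of u.

u(x) = 2*x**2 - 2*x - 2, classical derivative u'(x) = 4*x - 2.
φ(x) = sin(πx/3), so φ'(x) = π*cos(π*x/3)/3.
Note φ(0) = φ(3) = 0, so the boundary term u·φ vanishes.
LHS = ∫_0^3 u(x) φ'(x) dx = ∫_0^3 (2*π*x^2*cos(π*x/3)/3 - 2*π*x*cos(π*x/3)/3 - 2*π*cos(π*x/3)/3) dx. Term by term:
  ∫_0^3 -2*π*cos(π*x/3)/3 dx = 0;  ∫_0^3 -2*π*x*cos(π*x/3)/3 dx = 12/π;  ∫_0^3 2*π*x^2*cos(π*x/3)/3 dx = -36/π.
Sum: 0 + 12/π − 36/π = -24/π.
So LHS = -24/π.
∫_0^3 v(x) φ(x) dx = ∫_0^3 (-4*x*sin(π*x/3) + 2*sin(π*x/3)) dx. Term by term:
  ∫_0^3 2*sin(π*x/3) dx = 12/π;  ∫_0^3 -4*x*sin(π*x/3) dx = -36/π.
Sum: 12/π − 36/π = -24/π.
So RHS = -∫_0^3 v(x) φ(x) dx = 24/π.
LHS − RHS = -48/π ≠ 0, so the identity fails.
(For a valid weak derivative the identity must hold for EVERY test function, in particular this one. The failure shows v is NOT the weak derivative of u.)
Correct weak derivative would be u'(x) = 4*x - 2.


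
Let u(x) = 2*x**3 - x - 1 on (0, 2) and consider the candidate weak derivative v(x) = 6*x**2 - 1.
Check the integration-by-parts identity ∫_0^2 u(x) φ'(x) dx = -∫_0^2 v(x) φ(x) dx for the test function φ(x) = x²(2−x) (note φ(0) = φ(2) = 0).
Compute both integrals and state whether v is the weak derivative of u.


LHS = -172/15, RHS = -172/15. Yes, v = u' weakly.

u(x) = 2*x**3 - x - 1, classical derivative u'(x) = 6*x**2 - 1.
φ(x) = x²(2−x), so φ'(x) = x*(4 - 3*x).
Note φ(0) = φ(2) = 0, so the boundary term u·φ vanishes.
LHS = ∫_0^2 u(x) φ'(x) dx = ∫_0^2 (-6*x^5 + 8*x^4 + 3*x^3 - x^2 - 4*x) dx. Term by term:
  ∫_0^2 -6*x^5 dx = -64;  ∫_0^2 8*x^4 dx = 256/5;  ∫_0^2 3*x^3 dx = 12;
  ∫_0^2 -x^2 dx = -8/3;  ∫_0^2 -4*x dx = -8.
Sum: -64 + 256/5 + 12 − 8/3 − 8 = -172/15.
So LHS = -172/15.
∫_0^2 v(x) φ(x) dx = ∫_0^2 (-6*x^5 + 12*x^4 + x^3 - 2*x^2) dx. Term by term:
  ∫_0^2 -6*x^5 dx = -64;  ∫_0^2 12*x^4 dx = 384/5;  ∫_0^2 x^3 dx = 4;
  ∫_0^2 -2*x^2 dx = -16/3.
Sum: -64 + 384/5 + 4 − 16/3 = 172/15.
So RHS = -∫_0^2 v(x) φ(x) dx = -172/15.
LHS = RHS, so the identity holds for this test φ.
Moreover u is smooth here and v(x) = u'(x) = 6*x**2 - 1 pointwise, so the identity holds for every test function. Hence v is the weak derivative of u.


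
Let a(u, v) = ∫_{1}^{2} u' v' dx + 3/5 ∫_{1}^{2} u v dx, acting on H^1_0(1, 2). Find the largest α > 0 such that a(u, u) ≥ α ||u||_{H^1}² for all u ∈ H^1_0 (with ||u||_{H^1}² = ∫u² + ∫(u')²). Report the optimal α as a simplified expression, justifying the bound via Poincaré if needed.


α = (3/5 + π^2)/(1 + π^2)

Coercivity of a(·,·) on H^1_0(1, 2) means a(u, u) ≥ α ||u||_{H^1}² for every u ∈ H^1_0.
The interval has length L = 1, and Poincaré/coercivity depend only on L. Here a(u, u) = ∫(u')² + (3/5)·∫u².
Here 0 < c = 3/5 < 1. The condition a(u,u) ≥ α||u||_{H^1}² reads (1−α)∫(u')² ≥ (α−c)∫u². Any admissible α is ≤ 1 (rapidly oscillating u have ∫u²/∫(u')² → 0), and α = 1 would force 0 ≥ (1−c)∫u², impossible since c < 1; so 1−α > 0. By the sharp Poincaré inequality on H^1_0 of an interval of length L, ∫(u')² ≥ (π/L)²∫u² with equality for the first sine mode sin(π(x−x₀)/L) (x₀ the left endpoint), so the inequality holds for all u iff (1−α)(π/L)² ≥ α − c, i.e. α ≤ ((π/L)² + c)/((π/L)² + 1) = (1 + c(L/π)²)/(1 + (L/π)²). With (π/L)² = π^2 and c = 3/5, the largest admissible constant is α = ((π/L)² + c)/((π/L)² + 1).
Simplifying, α = (3/5 + π^2)/(1 + π^2).


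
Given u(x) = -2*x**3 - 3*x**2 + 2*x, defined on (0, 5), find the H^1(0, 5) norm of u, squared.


||u||_{H^1}^2 = 2284370/21

The H^1 norm (squared) on an interval (0, L) is
  ||u||_{H^1}^2 = ∫_0^L u(x)^2 dx + ∫_0^L u'(x)^2 dx.
Compute u'(x) = -6*x**2 - 6*x + 2.
Then u(x)^2 = 4*x**6 + 12*x**5 + x**4 - 12*x**3 + 4*x**2 and u'(x)^2 = 36*x**4 + 72*x**3 + 12*x**2 - 24*x + 4.
Integrate each monomial from 0 to 5 using ∫_0^5 c·x^n dx = c·5^(n+1)/(n+1):
  ∫_0^5 u(x)^2 dx = ∫_0^5 (4*x^6 + 12*x^5 + x^4 - 12*x^3 + 4*x^2) dx. Term by term:
    ∫_0^5 4*x^6 dx = 312500/7;  ∫_0^5 12*x^5 dx = 31250;  ∫_0^5 x^4 dx = 625;
    ∫_0^5 -12*x^3 dx = -1875;  ∫_0^5 4*x^2 dx = 500/3.
  Sum: 312500/7 + 31250 + 625 − 1875 + 500/3 = 1571000/21.
  ∫_0^5 u'(x)^2 dx = ∫_0^5 (36*x^4 + 72*x^3 + 12*x^2 - 24*x + 4) dx. Term by term:
    ∫_0^5 36*x^4 dx = 22500;  ∫_0^5 72*x^3 dx = 11250;  ∫_0^5 12*x^2 dx = 500;
    ∫_0^5 -24*x dx = -300;  ∫_0^5 4 dx = 20.
  Sum: 22500 + 11250 + 500 − 300 + 20 = 33970.
Adding: ||u||_{H^1}^2 = 1571000/21 + 33970 = 2284370/21.


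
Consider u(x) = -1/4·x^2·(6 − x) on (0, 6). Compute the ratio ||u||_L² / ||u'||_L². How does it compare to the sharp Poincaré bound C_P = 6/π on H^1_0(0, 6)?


||u||_L² / ||u'||_L² = 3*sqrt(14)/7 < C_P = 6/π.

u(x) = -1/4·x^2·(6 − x), so u'(x) = 3*x*(x - 4)/4.
u(x) = -1/4·x^2·(6 − x) vanishes at x = 0 and x = 6, so u ∈ H^1_0(0, 6). Differentiate via the product rule and integrate the resulting polynomials term by term.
  ∫_0^6 u² dx = ∫_0^6 (x^6/16 - 3*x^5/4 + 9*x^4/4) dx. Term by term:
    ∫_0^6 x^6/16 dx = 17496/7;  ∫_0^6 -3*x^5/4 dx = -5832;  ∫_0^6 9*x^4/4 dx = 17496/5.
  Sum: 17496/7 − 5832 + 17496/5 = 5832/35.
  ∫_0^6 (u')² dx = ∫_0^6 (9*x^4/16 - 9*x^3/2 + 9*x^2) dx. Term by term:
    ∫_0^6 9*x^4/16 dx = 4374/5;  ∫_0^6 -9*x^3/2 dx = -1458;  ∫_0^6 9*x^2 dx = 648.
  Sum: 4374/5 − 1458 + 648 = 324/5.
∫_0^6 u² dx = 5832/35, so ||u||_L² = 54*sqrt(70)/35.
∫_0^6 (u')² dx = 324/5, so ||u'||_L² = 18*sqrt(5)/5.
Ratio ||u||_L² / ||u'||_L² = 3*sqrt(14)/7.
Sharp Poincaré constant on H^1_0(0, 6) is C_P = L/π = 6/π, achieved by sin(π/6·x).
A polynomial bump cannot attain the sharp Poincaré constant (only the first sine eigenfunction does), so the ratio is strictly less than C_P, consistent with ||u||_L² ≤ C_P ||u'||_L².


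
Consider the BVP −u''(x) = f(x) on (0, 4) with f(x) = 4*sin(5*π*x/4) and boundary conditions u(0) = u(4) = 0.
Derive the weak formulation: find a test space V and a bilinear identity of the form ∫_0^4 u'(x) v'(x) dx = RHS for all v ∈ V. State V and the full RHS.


V = H^1_0(0, 4) (so v(0) = v(4) = 0); weak form: ∫_0^4 u'v' dx = ∫_0^4 (4*sin(5*π*x/4)) v dx for all v ∈ V.

Multiply both sides by a test function v and integrate from 0 to 4:
  ∫_0^4 −u''(x) v(x) dx = ∫_0^4 f(x) v(x) dx.
Integrate the LHS by parts once:
  ∫_0^4 −u'' v dx = −[u'(x) v(x)]_0^4 + ∫_0^4 u'(x) v'(x) dx.
Thus ∫_0^4 u'(x) v'(x) dx = ∫_0^4 f(x) v(x) dx + [u'(x) v(x)]_0^4.
Choose V so that boundary terms are either known or forced to vanish.
u is Dirichlet: u(0) = u(4) = 0. Let V = H^1_0(0, 4); then v(0) = v(4) = 0, and [u' v]_0^4 = 0.
Weak formulation: find u (satisfying any essential BC) such that ∫_0^4 u'(x) v'(x) dx = ∫_0^4 f v dx for all v ∈ V.
Substituting f(x) = 4*sin(5*π*x/4), the right-hand side is ∫_0^4 (4*sin(5*π*x/4)) v dx.


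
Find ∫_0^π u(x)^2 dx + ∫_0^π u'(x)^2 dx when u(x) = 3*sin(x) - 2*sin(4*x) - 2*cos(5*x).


||u||_{H^1(0,π)}^2 = -1664/9 + 95*π

u'(x) = 10*sin(5*x) + 3*cos(x) - 8*cos(4*x).
Expand u² and (u')² and integrate term by term on (0, π), using: for integers n ≥ 1, ∫_0^π sin²(nx) dx = ∫_0^π cos²(nx) dx = π/2; for n ≠ n', ∫_0^π sin(nx)sin(n'x) dx = ∫_0^π cos(nx)cos(n'x) dx = 0; and by product-to-sum, ∫_0^π sin(nx)cos(n'x) dx = ½∫_0^π [sin((n+n')x) + sin((n−n')x)] dx, which is 0 when n+n' is even and 2n/(n²−n'²) when n+n' is odd (it need not vanish on (0, π)).
  u² squared terms: (-2)²·∫cos(5x)² dx = 4·π/2 = 2*π;  (-2)²·∫sin(4x)² dx = 4·π/2 = 2*π;  (3)²·∫sin(x)² dx = 9·π/2 = 9*π/2.
  u² cross terms: 2·(-2)·(-2)·∫cos(5x)·sin(4x) dx = 8·(-8/9) = -64/9;  2·(-2)·(3)·∫cos(5x)·sin(x) dx = -12·(0) = 0;  2·(-2)·(3)·∫sin(4x)·sin(x) dx = -12·(0) = 0.
  So ∫_0^π u² dx = 2*π + 2*π + 9*π/2 − 64/9 + 0 + 0 = -64/9 + 17*π/2.
  (u')² squared terms: (-8)²·∫cos(4x)² dx = 64·π/2 = 32*π;  (3)²·∫cos(x)² dx = 9·π/2 = 9*π/2;  (10)²·∫sin(5x)² dx = 100·π/2 = 50*π.
  (u')² cross terms: 2·(-8)·(3)·∫cos(4x)·cos(x) dx = -48·(0) = 0;  2·(-8)·(10)·∫cos(4x)·sin(5x) dx = -160·(10/9) = -1600/9;  2·(3)·(10)·∫cos(x)·sin(5x) dx = 60·(0) = 0.
  So ∫_0^π (u')² dx = 32*π + 9*π/2 + 50*π + 0 − 1600/9 + 0 = -1600/9 + 173*π/2.
||u||_{H^1}^2 = (-64/9 + 17*π/2) + (-1600/9 + 173*π/2) = -1664/9 + 95*π.


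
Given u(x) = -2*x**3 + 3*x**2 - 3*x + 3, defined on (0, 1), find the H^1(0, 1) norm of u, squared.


||u||_{H^1}^2 = 593/70

The H^1 norm (squared) on an interval (0, L) is
  ||u||_{H^1}^2 = ∫_0^L u(x)^2 dx + ∫_0^L u'(x)^2 dx.
Compute u'(x) = -6*x**2 + 6*x - 3.
Then u(x)^2 = 4*x**6 - 12*x**5 + 21*x**4 - 30*x**3 + 27*x**2 - 18*x + 9 and u'(x)^2 = 36*x**4 - 72*x**3 + 72*x**2 - 36*x + 9.
Integrate each monomial from 0 to 1 using ∫_0^1 c·x^n dx = c·1^(n+1)/(n+1):
  ∫_0^1 u(x)^2 dx = ∫_0^1 (4*x^6 - 12*x^5 + 21*x^4 - 30*x^3 + 27*x^2 - 18*x + 9) dx. Term by term:
    ∫_0^1 4*x^6 dx = 4/7;  ∫_0^1 -12*x^5 dx = -2;  ∫_0^1 21*x^4 dx = 21/5;
    ∫_0^1 -30*x^3 dx = -15/2;  ∫_0^1 27*x^2 dx = 9;  ∫_0^1 -18*x dx = -9;
    ∫_0^1 9 dx = 9.
  Sum: 4/7 − 2 + 21/5 − 15/2 + 9 − 9 + 9 = 299/70.
  ∫_0^1 u'(x)^2 dx = ∫_0^1 (36*x^4 - 72*x^3 + 72*x^2 - 36*x + 9) dx. Term by term:
    ∫_0^1 36*x^4 dx = 36/5;  ∫_0^1 -72*x^3 dx = -18;  ∫_0^1 72*x^2 dx = 24;
    ∫_0^1 -36*x dx = -18;  ∫_0^1 9 dx = 9.
  Sum: 36/5 − 18 + 24 − 18 + 9 = 21/5.
Adding: ||u||_{H^1}^2 = 299/70 + 21/5 = 593/70.


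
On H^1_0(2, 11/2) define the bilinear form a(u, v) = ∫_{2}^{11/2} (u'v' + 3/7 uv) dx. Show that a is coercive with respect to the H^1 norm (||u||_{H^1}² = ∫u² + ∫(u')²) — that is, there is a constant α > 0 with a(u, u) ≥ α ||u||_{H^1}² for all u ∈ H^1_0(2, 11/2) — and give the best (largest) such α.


α = (21 + 4*π^2)/(4*π^2 + 49)

Coercivity of a(·,·) on H^1_0(2, 11/2) means a(u, u) ≥ α ||u||_{H^1}² for every u ∈ H^1_0.
The interval has length L = 7/2, and Poincaré/coercivity depend only on L. Here a(u, u) = ∫(u')² + (3/7)·∫u².
Here 0 < c = 3/7 < 1. The condition a(u,u) ≥ α||u||_{H^1}² reads (1−α)∫(u')² ≥ (α−c)∫u². Any admissible α is ≤ 1 (rapidly oscillating u have ∫u²/∫(u')² → 0), and α = 1 would force 0 ≥ (1−c)∫u², impossible since c < 1; so 1−α > 0. By the sharp Poincaré inequality on H^1_0 of an interval of length L, ∫(u')² ≥ (π/L)²∫u² with equality for the first sine mode sin(π(x−x₀)/L) (x₀ the left endpoint), so the inequality holds for all u iff (1−α)(π/L)² ≥ α − c, i.e. α ≤ ((π/L)² + c)/((π/L)² + 1) = (1 + c(L/π)²)/(1 + (L/π)²). With (π/L)² = 4*π^2/49 and c = 3/7, the largest admissible constant is α = ((π/L)² + c)/((π/L)² + 1).
Simplifying, α = (21 + 4*π^2)/(4*π^2 + 49).


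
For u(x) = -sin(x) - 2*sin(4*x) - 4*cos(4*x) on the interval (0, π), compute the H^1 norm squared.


||u||_{H^1(0,π)}^2 = -272/15 + 171*π

u'(x) = 16*sin(4*x) - cos(x) - 8*cos(4*x).
Expand u² and (u')² and integrate term by term on (0, π), using: for integers n ≥ 1, ∫_0^π sin²(nx) dx = ∫_0^π cos²(nx) dx = π/2; for n ≠ n', ∫_0^π sin(nx)sin(n'x) dx = ∫_0^π cos(nx)cos(n'x) dx = 0; and by product-to-sum, ∫_0^π sin(nx)cos(n'x) dx = ½∫_0^π [sin((n+n')x) + sin((n−n')x)] dx, which is 0 when n+n' is even and 2n/(n²−n'²) when n+n' is odd (it need not vanish on (0, π)).
  u² squared terms: (-1)²·∫sin(x)² dx = 1·π/2 = π/2;  (-4)²·∫cos(4x)² dx = 16·π/2 = 8*π;  (-2)²·∫sin(4x)² dx = 4·π/2 = 2*π.
  u² cross terms: 2·(-1)·(-4)·∫sin(x)·cos(4x) dx = 8·(-2/15) = -16/15;  2·(-1)·(-2)·∫sin(x)·sin(4x) dx = 4·(0) = 0;  2·(-4)·(-2)·∫cos(4x)·sin(4x) dx = 16·(0) = 0.
  So ∫_0^π u² dx = π/2 + 8*π + 2*π − 16/15 + 0 + 0 = -16/15 + 21*π/2.
  (u')² squared terms: (-1)²·∫cos(x)² dx = 1·π/2 = π/2;  (-8)²·∫cos(4x)² dx = 64·π/2 = 32*π;  (16)²·∫sin(4x)² dx = 256·π/2 = 128*π.
  (u')² cross terms: 2·(-1)·(-8)·∫cos(x)·cos(4x) dx = 16·(0) = 0;  2·(-1)·(16)·∫cos(x)·sin(4x) dx = -32·(8/15) = -256/15;  2·(-8)·(16)·∫cos(4x)·sin(4x) dx = -256·(0) = 0.
  So ∫_0^π (u')² dx = π/2 + 32*π + 128*π + 0 − 256/15 + 0 = -256/15 + 321*π/2.
||u||_{H^1}^2 = (-16/15 + 21*π/2) + (-256/15 + 321*π/2) = -272/15 + 171*π.


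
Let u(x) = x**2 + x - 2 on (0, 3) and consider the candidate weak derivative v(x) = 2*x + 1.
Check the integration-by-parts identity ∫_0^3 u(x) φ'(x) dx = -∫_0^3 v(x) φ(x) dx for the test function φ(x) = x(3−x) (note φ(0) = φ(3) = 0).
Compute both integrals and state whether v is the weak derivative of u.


LHS = -18, RHS = -18. Yes, v = u' weakly.

u(x) = x**2 + x - 2, classical derivative u'(x) = 2*x + 1.
φ(x) = x(3−x), so φ'(x) = 3 - 2*x.
Note φ(0) = φ(3) = 0, so the boundary term u·φ vanishes.
LHS = ∫_0^3 u(x) φ'(x) dx = ∫_0^3 (-2*x^3 + x^2 + 7*x - 6) dx. Term by term:
  ∫_0^3 -2*x^3 dx = -81/2;  ∫_0^3 x^2 dx = 9;  ∫_0^3 7*x dx = 63/2;
  ∫_0^3 -6 dx = -18.
Sum: -81/2 + 9 + 63/2 − 18 = -18.
So LHS = -18.
∫_0^3 v(x) φ(x) dx = ∫_0^3 (-2*x^3 + 5*x^2 + 3*x) dx. Term by term:
  ∫_0^3 -2*x^3 dx = -81/2;  ∫_0^3 5*x^2 dx = 45;  ∫_0^3 3*x dx = 27/2.
Sum: -81/2 + 45 + 27/2 = 18.
So RHS = -∫_0^3 v(x) φ(x) dx = -18.
LHS = RHS, so the identity holds for this test φ.
Moreover u is smooth here and v(x) = u'(x) = 2*x + 1 pointwise, so the identity holds for every test function. Hence v is the weak derivative of u.


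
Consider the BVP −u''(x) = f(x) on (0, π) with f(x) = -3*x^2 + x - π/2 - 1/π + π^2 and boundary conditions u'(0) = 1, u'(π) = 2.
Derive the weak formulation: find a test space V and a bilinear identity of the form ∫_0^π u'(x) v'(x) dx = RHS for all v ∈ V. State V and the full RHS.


V = H^1(0, π) (v unrestricted at boundary; u is determined up to an additive constant); weak form: ∫_0^π u'v' dx = ∫_0^π (-3*x^2 + x - π/2 - 1/π + π^2) v dx + 2·v(π) − v(0) for all v ∈ V.

Multiply both sides by a test function v and integrate from 0 to π:
  ∫_0^π −u''(x) v(x) dx = ∫_0^π f(x) v(x) dx.
Integrate the LHS by parts once:
  ∫_0^π −u'' v dx = −[u'(x) v(x)]_0^π + ∫_0^π u'(x) v'(x) dx.
Thus ∫_0^π u'(x) v'(x) dx = ∫_0^π f(x) v(x) dx + [u'(x) v(x)]_0^π.
Choose V so that boundary terms are either known or forced to vanish.
u has inhomogeneous Neumann u'(0) = 1, u'(π) = 2. [u' v]_0^π = (2)·v(π) − (1)·v(0) = 2·v(π) − v(0). Take V = H^1(0, π); boundary term becomes part of RHS.
Weak formulation: find u (satisfying any essential BC) such that ∫_0^π u'(x) v'(x) dx = ∫_0^π f v dx + 2·v(π) − v(0) for all v ∈ V (Neumann data are natural BCs: they enter the RHS as boundary terms).
Substituting f(x) = -3*x^2 + x - π/2 - 1/π + π^2, the right-hand side is ∫_0^π (-3*x^2 + x - π/2 - 1/π + π^2) v dx + 2·v(π) − v(0).
Compatibility check (pure Neumann): taking v ≡ 1 ∈ V gives 0 = ∫_0^π f dx + (2) − (1), i.e. ∫_0^π f dx must equal u'(0) − u'(π) = -1. Indeed ∫_0^π (-3*x^2 + x - π/2 - 1/π + π^2) dx = -1, so the data are compatible. The solution is then unique only up to an additive constant (fix it e.g. by requiring ∫_0^π u dx = 0).


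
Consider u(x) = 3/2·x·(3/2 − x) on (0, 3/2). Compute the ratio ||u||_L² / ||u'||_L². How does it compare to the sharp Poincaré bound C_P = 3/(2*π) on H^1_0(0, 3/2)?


||u||_L² / ||u'||_L² = 3*sqrt(10)/20 < C_P = 3/(2*π).

u(x) = 3/2·x·(3/2 − x), so u'(x) = 9/4 - 3*x.
u(x) = 3/2·x·(3/2 − x) vanishes at x = 0 and x = 3/2, so u ∈ H^1_0(0, 3/2). Differentiate via the product rule and integrate the resulting polynomials term by term.
  ∫_0^3/2 u² dx = ∫_0^3/2 (9*x^4/4 - 27*x^3/4 + 81*x^2/16) dx. Term by term:
    ∫_0^3/2 9*x^4/4 dx = 2187/640;  ∫_0^3/2 -27*x^3/4 dx = -2187/256;  ∫_0^3/2 81*x^2/16 dx = 729/128.
  Sum: 2187/640 − 2187/256 + 729/128 = 729/1280.
  ∫_0^3/2 (u')² dx = ∫_0^3/2 (9*x^2 - 27*x/2 + 81/16) dx. Term by term:
    ∫_0^3/2 9*x^2 dx = 81/8;  ∫_0^3/2 -27*x/2 dx = -243/16;  ∫_0^3/2 81/16 dx = 243/32.
  Sum: 81/8 − 243/16 + 243/32 = 81/32.
∫_0^3/2 u² dx = 729/1280, so ||u||_L² = 27*sqrt(5)/80.
∫_0^3/2 (u')² dx = 81/32, so ||u'||_L² = 9*sqrt(2)/8.
Ratio ||u||_L² / ||u'||_L² = 3*sqrt(10)/20.
Sharp Poincaré constant on H^1_0(0, 3/2) is C_P = L/π = 3/(2*π), achieved by sin(2*π/3·x).
A polynomial bump cannot attain the sharp Poincaré constant (only the first sine eigenfunction does), so the ratio is strictly less than C_P, consistent with ||u||_L² ≤ C_P ||u'||_L².


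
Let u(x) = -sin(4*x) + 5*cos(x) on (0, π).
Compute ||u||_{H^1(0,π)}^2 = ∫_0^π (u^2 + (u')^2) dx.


||u||_{H^1(0,π)}^2 = -32/3 + 67*π/2

u'(x) = -5*sin(x) - 4*cos(4*x).
Expand u² and (u')² and integrate term by term on (0, π), using: for integers n ≥ 1, ∫_0^π sin²(nx) dx = ∫_0^π cos²(nx) dx = π/2; for n ≠ n', ∫_0^π sin(nx)sin(n'x) dx = ∫_0^π cos(nx)cos(n'x) dx = 0; and by product-to-sum, ∫_0^π sin(nx)cos(n'x) dx = ½∫_0^π [sin((n+n')x) + sin((n−n')x)] dx, which is 0 when n+n' is even and 2n/(n²−n'²) when n+n' is odd (it need not vanish on (0, π)).
  u² squared terms: (-1)²·∫sin(4x)² dx = 1·π/2 = π/2;  (5)²·∫cos(x)² dx = 25·π/2 = 25*π/2.
  u² cross terms: 2·(-1)·(5)·∫sin(4x)·cos(x) dx = -10·(8/15) = -16/3.
  So ∫_0^π u² dx = π/2 + 25*π/2 − 16/3 = -16/3 + 13*π.
  (u')² squared terms: (-5)²·∫sin(x)² dx = 25·π/2 = 25*π/2;  (-4)²·∫cos(4x)² dx = 16·π/2 = 8*π.
  (u')² cross terms: 2·(-5)·(-4)·∫sin(x)·cos(4x) dx = 40·(-2/15) = -16/3.
  So ∫_0^π (u')² dx = 25*π/2 + 8*π − 16/3 = -16/3 + 41*π/2.
||u||_{H^1}^2 = (-16/3 + 13*π) + (-16/3 + 41*π/2) = -32/3 + 67*π/2.


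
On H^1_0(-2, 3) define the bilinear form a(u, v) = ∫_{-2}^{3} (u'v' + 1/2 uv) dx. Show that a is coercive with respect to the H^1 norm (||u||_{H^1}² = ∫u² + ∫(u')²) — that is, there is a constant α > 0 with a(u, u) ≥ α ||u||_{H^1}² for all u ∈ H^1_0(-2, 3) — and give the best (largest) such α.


α = (π^2 + 25/2)/(π^2 + 25)

Coercivity of a(·,·) on H^1_0(-2, 3) means a(u, u) ≥ α ||u||_{H^1}² for every u ∈ H^1_0.
The interval has length L = 5, and Poincaré/coercivity depend only on L. Here a(u, u) = ∫(u')² + (1/2)·∫u².
Here 0 < c = 1/2 < 1. The condition a(u,u) ≥ α||u||_{H^1}² reads (1−α)∫(u')² ≥ (α−c)∫u². Any admissible α is ≤ 1 (rapidly oscillating u have ∫u²/∫(u')² → 0), and α = 1 would force 0 ≥ (1−c)∫u², impossible since c < 1; so 1−α > 0. By the sharp Poincaré inequality on H^1_0 of an interval of length L, ∫(u')² ≥ (π/L)²∫u² with equality for the first sine mode sin(π(x−x₀)/L) (x₀ the left endpoint), so the inequality holds for all u iff (1−α)(π/L)² ≥ α − c, i.e. α ≤ ((π/L)² + c)/((π/L)² + 1) = (1 + c(L/π)²)/(1 + (L/π)²). With (π/L)² = π^2/25 and c = 1/2, the largest admissible constant is α = ((π/L)² + c)/((π/L)² + 1).
Simplifying, α = (π^2 + 25/2)/(π^2 + 25).


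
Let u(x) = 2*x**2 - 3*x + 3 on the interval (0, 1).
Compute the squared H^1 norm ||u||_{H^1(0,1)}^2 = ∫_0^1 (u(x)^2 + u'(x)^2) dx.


||u||_{H^1}^2 = 107/15

The H^1 norm (squared) on an interval (0, L) is
  ||u||_{H^1}^2 = ∫_0^L u(x)^2 dx + ∫_0^L u'(x)^2 dx.
Compute u'(x) = 4*x - 3.
Then u(x)^2 = 4*x**4 - 12*x**3 + 21*x**2 - 18*x + 9 and u'(x)^2 = 16*x**2 - 24*x + 9.
Integrate each monomial from 0 to 1 using ∫_0^1 c·x^n dx = c·1^(n+1)/(n+1):
  ∫_0^1 u(x)^2 dx = ∫_0^1 (4*x^4 - 12*x^3 + 21*x^2 - 18*x + 9) dx. Term by term:
    ∫_0^1 4*x^4 dx = 4/5;  ∫_0^1 -12*x^3 dx = -3;  ∫_0^1 21*x^2 dx = 7;
    ∫_0^1 -18*x dx = -9;  ∫_0^1 9 dx = 9.
  Sum: 4/5 − 3 + 7 − 9 + 9 = 24/5.
  ∫_0^1 u'(x)^2 dx = ∫_0^1 (16*x^2 - 24*x + 9) dx. Term by term:
    ∫_0^1 16*x^2 dx = 16/3;  ∫_0^1 -24*x dx = -12;  ∫_0^1 9 dx = 9.
  Sum: 16/3 − 12 + 9 = 7/3.
Adding: ||u||_{H^1}^2 = 24/5 + 7/3 = 107/15.


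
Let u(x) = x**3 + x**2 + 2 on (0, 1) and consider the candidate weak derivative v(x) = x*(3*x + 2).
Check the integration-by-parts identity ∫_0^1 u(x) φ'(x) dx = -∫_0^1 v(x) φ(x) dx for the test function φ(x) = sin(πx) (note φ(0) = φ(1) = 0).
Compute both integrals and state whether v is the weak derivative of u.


LHS = -5/π + 12/π^3, RHS = -5/π + 12/π^3. Yes, v = u' weakly.

u(x) = x**3 + x**2 + 2, classical derivative u'(x) = 3*x**2 + 2*x.
φ(x) = sin(πx), so φ'(x) = π*cos(π*x).
Note φ(0) = φ(1) = 0, so the boundary term u·φ vanishes.
LHS = ∫_0^1 u(x) φ'(x) dx = ∫_0^1 (π*x^3*cos(π*x) + π*x^2*cos(π*x) + 2*π*cos(π*x)) dx. Term by term:
  ∫_0^1 2*π*cos(π*x) dx = 0;  ∫_0^1 π*x^2*cos(π*x) dx = -2/π;  ∫_0^1 π*x^3*cos(π*x) dx = -3/π + 12/π^3.
Sum: 0 − 2/π + -3/π + 12/π^3 = -5/π + 12/π^3.
So LHS = -5/π + 12/π^3.
∫_0^1 v(x) φ(x) dx = ∫_0^1 (3*x^2*sin(π*x) + 2*x*sin(π*x)) dx. Term by term:
  ∫_0^1 2*x*sin(π*x) dx = 2/π;  ∫_0^1 3*x^2*sin(π*x) dx = -12/π^3 + 3/π.
Sum: 2/π + -12/π^3 + 3/π = -12/π^3 + 5/π.
So RHS = -∫_0^1 v(x) φ(x) dx = -5/π + 12/π^3.
LHS = RHS, so the identity holds for this test φ.
Moreover u is smooth here and v(x) = u'(x) = 3*x**2 + 2*x pointwise, so the identity holds for every test function. Hence v is the weak derivative of u.


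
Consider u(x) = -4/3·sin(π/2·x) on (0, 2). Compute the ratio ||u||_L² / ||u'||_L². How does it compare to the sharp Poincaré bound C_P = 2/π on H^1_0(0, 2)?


||u||_L² / ||u'||_L² = 2/π = C_P.

u(x) = -4/3·sin(π/2·x), so u'(x) = -2*π*cos(π*x/2)/3.
Writing u(x) = A·sin(kπx/L) with A = -4/3 and k = 1, use ∫_0^L sin²(kπx/L) dx = L/2 and ∫_0^L cos²(kπx/L) dx = L/2.
u² = 16/9·sin²(π/2·x) and (u')² = 4*π^2/9·cos²(π/2·x), and each of sin², cos² integrates to L/2 = 1 over (0, 2).
∫_0^2 u² dx = 16/9, so ||u||_L² = 4/3.
∫_0^2 (u')² dx = 4*π^2/9, so ||u'||_L² = 2*π/3.
Ratio ||u||_L² / ||u'||_L² = 2/π.
Sharp Poincaré constant on H^1_0(0, 2) is C_P = L/π = 2/π, achieved by sin(π/2·x).
This is the k = 1 eigenfunction (up to amplitude), so the ratio equals the sharp Poincaré constant exactly.


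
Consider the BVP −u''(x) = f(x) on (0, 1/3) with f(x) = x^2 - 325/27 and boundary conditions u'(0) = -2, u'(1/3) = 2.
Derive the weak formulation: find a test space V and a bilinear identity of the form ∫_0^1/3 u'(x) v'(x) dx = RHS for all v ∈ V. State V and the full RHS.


V = H^1(0, 1/3) (v unrestricted at boundary; u is determined up to an additive constant); weak form: ∫_0^1/3 u'v' dx = ∫_0^1/3 (x^2 - 325/27) v dx + 2·v(1/3) + 2·v(0) for all v ∈ V.

Multiply both sides by a test function v and integrate from 0 to 1/3:
  ∫_0^1/3 −u''(x) v(x) dx = ∫_0^1/3 f(x) v(x) dx.
Integrate the LHS by parts once:
  ∫_0^1/3 −u'' v dx = −[u'(x) v(x)]_0^1/3 + ∫_0^1/3 u'(x) v'(x) dx.
Thus ∫_0^1/3 u'(x) v'(x) dx = ∫_0^1/3 f(x) v(x) dx + [u'(x) v(x)]_0^1/3.
Choose V so that boundary terms are either known or forced to vanish.
u has inhomogeneous Neumann u'(0) = -2, u'(1/3) = 2. [u' v]_0^1/3 = (2)·v(1/3) − (-2)·v(0) = 2·v(1/3) + 2·v(0). Take V = H^1(0, 1/3); boundary term becomes part of RHS.
Weak formulation: find u (satisfying any essential BC) such that ∫_0^1/3 u'(x) v'(x) dx = ∫_0^1/3 f v dx + 2·v(1/3) + 2·v(0) for all v ∈ V (Neumann data are natural BCs: they enter the RHS as boundary terms).
Substituting f(x) = x^2 - 325/27, the right-hand side is ∫_0^1/3 (x^2 - 325/27) v dx + 2·v(1/3) + 2·v(0).
Compatibility check (pure Neumann): taking v ≡ 1 ∈ V gives 0 = ∫_0^1/3 f dx + (2) − (-2), i.e. ∫_0^1/3 f dx must equal u'(0) − u'(1/3) = -4. Indeed ∫_0^1/3 (x^2 - 325/27) dx = -4, so the data are compatible. The solution is then unique only up to an additive constant (fix it e.g. by requiring ∫_0^1/3 u dx = 0).


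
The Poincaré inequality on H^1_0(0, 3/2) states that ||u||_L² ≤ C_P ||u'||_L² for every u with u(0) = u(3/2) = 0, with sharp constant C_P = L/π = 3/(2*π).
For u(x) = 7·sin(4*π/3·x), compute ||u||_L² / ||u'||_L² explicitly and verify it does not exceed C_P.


||u||_L² / ||u'||_L² = 3/(4*π) < C_P = 3/(2*π).

u(x) = 7·sin(4*π/3·x), so u'(x) = 28*π*cos(4*π*x/3)/3.
Writing u(x) = A·sin(kπx/L) with A = 7 and k = 2, use ∫_0^L sin²(kπx/L) dx = L/2 and ∫_0^L cos²(kπx/L) dx = L/2.
u² = 49·sin²(4*π/3·x) and (u')² = 784*π^2/9·cos²(4*π/3·x), and each of sin², cos² integrates to L/2 = 3/4 over (0, 3/2).
∫_0^3/2 u² dx = 147/4, so ||u||_L² = 7*sqrt(3)/2.
∫_0^3/2 (u')² dx = 196*π^2/3, so ||u'||_L² = 14*sqrt(3)*π/3.
Ratio ||u||_L² / ||u'||_L² = 3/(4*π).
Sharp Poincaré constant on H^1_0(0, 3/2) is C_P = L/π = 3/(2*π), achieved by sin(2*π/3·x).
This is the k = 2 harmonic; the ratio L/(kπ) is strictly less than C_P = L/π, consistent with the sharp inequality ||u||_L² ≤ C_P ||u'||_L².


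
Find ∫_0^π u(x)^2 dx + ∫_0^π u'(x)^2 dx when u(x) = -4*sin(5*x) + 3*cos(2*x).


||u||_{H^1(0,π)}^2 = -400/7 + 461*π/2

u'(x) = -6*sin(2*x) - 20*cos(5*x).
Expand u² and (u')² and integrate term by term on (0, π), using: for integers n ≥ 1, ∫_0^π sin²(nx) dx = ∫_0^π cos²(nx) dx = π/2; for n ≠ n', ∫_0^π sin(nx)sin(n'x) dx = ∫_0^π cos(nx)cos(n'x) dx = 0; and by product-to-sum, ∫_0^π sin(nx)cos(n'x) dx = ½∫_0^π [sin((n+n')x) + sin((n−n')x)] dx, which is 0 when n+n' is even and 2n/(n²−n'²) when n+n' is odd (it need not vanish on (0, π)).
  u² squared terms: (-4)²·∫sin(5x)² dx = 16·π/2 = 8*π;  (3)²·∫cos(2x)² dx = 9·π/2 = 9*π/2.
  u² cross terms: 2·(-4)·(3)·∫sin(5x)·cos(2x) dx = -24·(10/21) = -80/7.
  So ∫_0^π u² dx = 8*π + 9*π/2 − 80/7 = -80/7 + 25*π/2.
  (u')² squared terms: (-20)²·∫cos(5x)² dx = 400·π/2 = 200*π;  (-6)²·∫sin(2x)² dx = 36·π/2 = 18*π.
  (u')² cross terms: 2·(-20)·(-6)·∫cos(5x)·sin(2x) dx = 240·(-4/21) = -320/7.
  So ∫_0^π (u')² dx = 200*π + 18*π − 320/7 = -320/7 + 218*π.
||u||_{H^1}^2 = (-80/7 + 25*π/2) + (-320/7 + 218*π) = -400/7 + 461*π/2.


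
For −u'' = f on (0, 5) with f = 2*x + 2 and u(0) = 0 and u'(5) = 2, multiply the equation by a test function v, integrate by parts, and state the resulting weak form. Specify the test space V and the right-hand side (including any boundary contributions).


V = {v ∈ H^1(0, 5) : v(0) = 0} (test functions vanish at x = 0 where u is specified); weak form: ∫_0^5 u'v' dx = ∫_0^5 (2*x + 2) v dx + 2·v(5) for all v ∈ V.

Multiply both sides by a test function v and integrate from 0 to 5:
  ∫_0^5 −u''(x) v(x) dx = ∫_0^5 f(x) v(x) dx.
Integrate the LHS by parts once:
  ∫_0^5 −u'' v dx = −[u'(x) v(x)]_0^5 + ∫_0^5 u'(x) v'(x) dx.
Thus ∫_0^5 u'(x) v'(x) dx = ∫_0^5 f(x) v(x) dx + [u'(x) v(x)]_0^5.
Choose V so that boundary terms are either known or forced to vanish.
Mixed BC: u(0) = 0 (Dirichlet) and u'(5) = 2 (Neumann). Define V = {v ∈ H^1(0, 5) : v(0) = 0}. Then [u' v]_0^5 = u'(5)·v(5) − u'(0)·0 = 2·v(5).
Weak formulation: find u (satisfying any essential BC) such that ∫_0^5 u'(x) v'(x) dx = ∫_0^5 f v dx + 2·v(5) for all v ∈ V (Dirichlet at 0 absorbed into V; Neumann datum at x = 5 contributes the boundary term).
Substituting f(x) = 2*x + 2, the right-hand side is ∫_0^5 (2*x + 2) v dx + 2·v(5).


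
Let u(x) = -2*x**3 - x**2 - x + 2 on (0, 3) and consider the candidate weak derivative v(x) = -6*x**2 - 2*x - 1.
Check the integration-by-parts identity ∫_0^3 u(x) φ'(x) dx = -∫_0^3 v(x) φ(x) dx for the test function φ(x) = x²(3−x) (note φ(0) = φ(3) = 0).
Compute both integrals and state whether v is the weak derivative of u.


LHS = 3537/20, RHS = 3537/20. Yes, v = u' weakly.

u(x) = -2*x**3 - x**2 - x + 2, classical derivative u'(x) = -6*x**2 - 2*x - 1.
φ(x) = x²(3−x), so φ'(x) = 3*x*(2 - x).
Note φ(0) = φ(3) = 0, so the boundary term u·φ vanishes.
LHS = ∫_0^3 u(x) φ'(x) dx = ∫_0^3 (6*x^5 - 9*x^4 - 3*x^3 - 12*x^2 + 12*x) dx. Term by term:
  ∫_0^3 6*x^5 dx = 729;  ∫_0^3 -9*x^4 dx = -2187/5;  ∫_0^3 -3*x^3 dx = -243/4;
  ∫_0^3 -12*x^2 dx = -108;  ∫_0^3 12*x dx = 54.
Sum: 729 − 2187/5 − 243/4 − 108 + 54 = 3537/20.
So LHS = 3537/20.
∫_0^3 v(x) φ(x) dx = ∫_0^3 (6*x^5 - 16*x^4 - 5*x^3 - 3*x^2) dx. Term by term:
  ∫_0^3 6*x^5 dx = 729;  ∫_0^3 -16*x^4 dx = -3888/5;  ∫_0^3 -5*x^3 dx = -405/4;
  ∫_0^3 -3*x^2 dx = -27.
Sum: 729 − 3888/5 − 405/4 − 27 = -3537/20.
So RHS = -∫_0^3 v(x) φ(x) dx = 3537/20.
LHS = RHS, so the identity holds for this test φ.
Moreover u is smooth here and v(x) = u'(x) = -6*x**2 - 2*x - 1 pointwise, so the identity holds for every test function. Hence v is the weak derivative of u.


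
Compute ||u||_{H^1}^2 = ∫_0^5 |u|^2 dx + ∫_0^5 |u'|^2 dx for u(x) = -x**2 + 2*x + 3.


||u||_{H^1}^2 = 595/3

The H^1 norm (squared) on an interval (0, L) is
  ||u||_{H^1}^2 = ∫_0^L u(x)^2 dx + ∫_0^L u'(x)^2 dx.
Compute u'(x) = 2 - 2*x.
Then u(x)^2 = x**4 - 4*x**3 - 2*x**2 + 12*x + 9 and u'(x)^2 = 4*x**2 - 8*x + 4.
Integrate each monomial from 0 to 5 using ∫_0^5 c·x^n dx = c·5^(n+1)/(n+1):
  ∫_0^5 u(x)^2 dx = ∫_0^5 (x^4 - 4*x^3 - 2*x^2 + 12*x + 9) dx. Term by term:
    ∫_0^5 x^4 dx = 625;  ∫_0^5 -4*x^3 dx = -625;  ∫_0^5 -2*x^2 dx = -250/3;
    ∫_0^5 12*x dx = 150;  ∫_0^5 9 dx = 45.
  Sum: 625 − 625 − 250/3 + 150 + 45 = 335/3.
  ∫_0^5 u'(x)^2 dx = ∫_0^5 (4*x^2 - 8*x + 4) dx. Term by term:
    ∫_0^5 4*x^2 dx = 500/3;  ∫_0^5 -8*x dx = -100;  ∫_0^5 4 dx = 20.
  Sum: 500/3 − 100 + 20 = 260/3.
Adding: ||u||_{H^1}^2 = 335/3 + 260/3 = 595/3.


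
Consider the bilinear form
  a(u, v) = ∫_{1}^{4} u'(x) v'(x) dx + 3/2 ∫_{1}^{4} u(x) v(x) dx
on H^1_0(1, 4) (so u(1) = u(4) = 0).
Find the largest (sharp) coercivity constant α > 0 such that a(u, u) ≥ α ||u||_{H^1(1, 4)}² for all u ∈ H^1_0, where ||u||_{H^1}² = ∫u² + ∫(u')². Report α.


α = 1

Coercivity of a(·,·) on H^1_0(1, 4) means a(u, u) ≥ α ||u||_{H^1}² for every u ∈ H^1_0.
The interval has length L = 3, and Poincaré/coercivity depend only on L. Here a(u, u) = ∫(u')² + (3/2)·∫u².
Here c = 3/2 ≥ 1, so a(u,u) = ∫(u')² + c∫u² ≥ ∫(u')² + ∫u² = ||u||_{H^1}², i.e. α = 1 works. No larger α is possible: a(u,u) ≥ α||u||_{H^1}² means (1−α)∫(u')² ≥ (α−c)∫u², and for the modes u_n = sin(nπ(x−x₀)/L) (x₀ the left endpoint) one has ∫u_n²/∫(u_n')² = (L/(nπ))² → 0, so a(u_n,u_n)/||u_n||_{H^1}² → 1. Hence the optimal constant is α = 1.
Therefore α = 1.


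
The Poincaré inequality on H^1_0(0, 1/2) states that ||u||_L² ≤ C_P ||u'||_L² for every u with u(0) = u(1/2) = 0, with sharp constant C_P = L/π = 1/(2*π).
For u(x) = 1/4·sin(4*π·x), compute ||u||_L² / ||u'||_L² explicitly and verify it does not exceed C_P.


||u||_L² / ||u'||_L² = 1/(4*π) < C_P = 1/(2*π).

u(x) = 1/4·sin(4*π·x), so u'(x) = π*cos(4*π*x).
Writing u(x) = A·sin(kπx/L) with A = 1/4 and k = 2, use ∫_0^L sin²(kπx/L) dx = L/2 and ∫_0^L cos²(kπx/L) dx = L/2.
u² = 1/16·sin²(4*π·x) and (u')² = π^2·cos²(4*π·x), and each of sin², cos² integrates to L/2 = 1/4 over (0, 1/2).
∫_0^1/2 u² dx = 1/64, so ||u||_L² = 1/8.
∫_0^1/2 (u')² dx = π^2/4, so ||u'||_L² = π/2.
Ratio ||u||_L² / ||u'||_L² = 1/(4*π).
Sharp Poincaré constant on H^1_0(0, 1/2) is C_P = L/π = 1/(2*π), achieved by sin(2*π·x).
This is the k = 2 harmonic; the ratio L/(kπ) is strictly less than C_P = L/π, consistent with the sharp inequality ||u||_L² ≤ C_P ||u'||_L².


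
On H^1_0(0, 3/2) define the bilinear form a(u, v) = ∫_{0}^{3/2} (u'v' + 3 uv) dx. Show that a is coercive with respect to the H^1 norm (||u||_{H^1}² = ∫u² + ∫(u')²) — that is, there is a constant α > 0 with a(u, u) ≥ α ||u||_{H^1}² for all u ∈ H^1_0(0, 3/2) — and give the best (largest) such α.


α = 1

Coercivity of a(·,·) on H^1_0(0, 3/2) means a(u, u) ≥ α ||u||_{H^1}² for every u ∈ H^1_0.
The interval has length L = 3/2, and Poincaré/coercivity depend only on L. Here a(u, u) = ∫(u')² + (3)·∫u².
Here c = 3 ≥ 1, so a(u,u) = ∫(u')² + c∫u² ≥ ∫(u')² + ∫u² = ||u||_{H^1}², i.e. α = 1 works. No larger α is possible: a(u,u) ≥ α||u||_{H^1}² means (1−α)∫(u')² ≥ (α−c)∫u², and for the modes u_n = sin(nπ(x−x₀)/L) (x₀ the left endpoint) one has ∫u_n²/∫(u_n')² = (L/(nπ))² → 0, so a(u_n,u_n)/||u_n||_{H^1}² → 1. Hence the optimal constant is α = 1.
Therefore α = 1.


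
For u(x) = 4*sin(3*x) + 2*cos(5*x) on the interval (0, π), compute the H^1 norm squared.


||u||_{H^1(0,π)}^2 = 132*π

u'(x) = -10*sin(5*x) + 12*cos(3*x).
Expand u² and (u')² and integrate term by term on (0, π), using: for integers n ≥ 1, ∫_0^π sin²(nx) dx = ∫_0^π cos²(nx) dx = π/2; for n ≠ n', ∫_0^π sin(nx)sin(n'x) dx = ∫_0^π cos(nx)cos(n'x) dx = 0; and by product-to-sum, ∫_0^π sin(nx)cos(n'x) dx = ½∫_0^π [sin((n+n')x) + sin((n−n')x)] dx, which is 0 when n+n' is even and 2n/(n²−n'²) when n+n' is odd (it need not vanish on (0, π)).
  u² squared terms: (2)²·∫cos(5x)² dx = 4·π/2 = 2*π;  (4)²·∫sin(3x)² dx = 16·π/2 = 8*π.
  u² cross terms: 2·(2)·(4)·∫cos(5x)·sin(3x) dx = 16·(0) = 0.
  So ∫_0^π u² dx = 2*π + 8*π + 0 = 10*π.
  (u')² squared terms: (-10)²·∫sin(5x)² dx = 100·π/2 = 50*π;  (12)²·∫cos(3x)² dx = 144·π/2 = 72*π.
  (u')² cross terms: 2·(-10)·(12)·∫sin(5x)·cos(3x) dx = -240·(0) = 0.
  So ∫_0^π (u')² dx = 50*π + 72*π + 0 = 122*π.
||u||_{H^1}^2 = (10*π) + (122*π) = 132*π.


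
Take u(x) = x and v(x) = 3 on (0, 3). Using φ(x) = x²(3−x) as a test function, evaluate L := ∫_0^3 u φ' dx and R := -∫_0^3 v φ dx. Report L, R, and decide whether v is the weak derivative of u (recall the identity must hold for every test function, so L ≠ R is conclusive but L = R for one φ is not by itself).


LHS = -27/4, RHS = -81/4. No, v is not the weak derivative of u.

u(x) = x, classical derivative u'(x) = 1.
φ(x) = x²(3−x), so φ'(x) = 3*x*(2 - x).
Note φ(0) = φ(3) = 0, so the boundary term u·φ vanishes.
LHS = ∫_0^3 u(x) φ'(x) dx = ∫_0^3 (-3*x^3 + 6*x^2) dx. Term by term:
  ∫_0^3 -3*x^3 dx = -243/4;  ∫_0^3 6*x^2 dx = 54.
Sum: -243/4 + 54 = -27/4.
So LHS = -27/4.
∫_0^3 v(x) φ(x) dx = ∫_0^3 (-3*x^3 + 9*x^2) dx. Term by term:
  ∫_0^3 -3*x^3 dx = -243/4;  ∫_0^3 9*x^2 dx = 81.
Sum: -243/4 + 81 = 81/4.
So RHS = -∫_0^3 v(x) φ(x) dx = -81/4.
LHS − RHS = 27/2 ≠ 0, so the identity fails.
(For a valid weak derivative the identity must hold for EVERY test function, in particular this one. The failure shows v is NOT the weak derivative of u.)
Correct weak derivative would be u'(x) = 1.


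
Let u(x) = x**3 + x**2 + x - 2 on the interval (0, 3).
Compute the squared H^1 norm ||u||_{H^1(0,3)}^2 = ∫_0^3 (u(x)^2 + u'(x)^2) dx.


||u||_{H^1}^2 = 99339/70

The H^1 norm (squared) on an interval (0, L) is
  ||u||_{H^1}^2 = ∫_0^L u(x)^2 dx + ∫_0^L u'(x)^2 dx.
Compute u'(x) = 3*x**2 + 2*x + 1.
Then u(x)^2 = x**6 + 2*x**5 + 3*x**4 - 2*x**3 - 3*x**2 - 4*x + 4 and u'(x)^2 = 9*x**4 + 12*x**3 + 10*x**2 + 4*x + 1.
Integrate each monomial from 0 to 3 using ∫_0^3 c·x^n dx = c·3^(n+1)/(n+1):
  ∫_0^3 u(x)^2 dx = ∫_0^3 (x^6 + 2*x^5 + 3*x^4 - 2*x^3 - 3*x^2 - 4*x + 4) dx. Term by term:
    ∫_0^3 x^6 dx = 2187/7;  ∫_0^3 2*x^5 dx = 243;  ∫_0^3 3*x^4 dx = 729/5;
    ∫_0^3 -2*x^3 dx = -81/2;  ∫_0^3 -3*x^2 dx = -27;  ∫_0^3 -4*x dx = -18;
    ∫_0^3 4 dx = 12.
  Sum: 2187/7 + 243 + 729/5 − 81/2 − 27 − 18 + 12 = 43941/70.
  ∫_0^3 u'(x)^2 dx = ∫_0^3 (9*x^4 + 12*x^3 + 10*x^2 + 4*x + 1) dx. Term by term:
    ∫_0^3 9*x^4 dx = 2187/5;  ∫_0^3 12*x^3 dx = 243;  ∫_0^3 10*x^2 dx = 90;
    ∫_0^3 4*x dx = 18;  ∫_0^3 1 dx = 3.
  Sum: 2187/5 + 243 + 90 + 18 + 3 = 3957/5.
Adding: ||u||_{H^1}^2 = 43941/70 + 3957/5 = 99339/70.


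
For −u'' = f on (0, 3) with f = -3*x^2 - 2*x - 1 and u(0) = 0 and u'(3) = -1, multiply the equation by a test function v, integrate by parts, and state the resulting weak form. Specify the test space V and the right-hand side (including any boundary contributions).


V = {v ∈ H^1(0, 3) : v(0) = 0} (test functions vanish at x = 0 where u is specified); weak form: ∫_0^3 u'v' dx = ∫_0^3 (-3*x^2 - 2*x - 1) v dx − v(3) for all v ∈ V.

Multiply both sides by a test function v and integrate from 0 to 3:
  ∫_0^3 −u''(x) v(x) dx = ∫_0^3 f(x) v(x) dx.
Integrate the LHS by parts once:
  ∫_0^3 −u'' v dx = −[u'(x) v(x)]_0^3 + ∫_0^3 u'(x) v'(x) dx.
Thus ∫_0^3 u'(x) v'(x) dx = ∫_0^3 f(x) v(x) dx + [u'(x) v(x)]_0^3.
Choose V so that boundary terms are either known or forced to vanish.
Mixed BC: u(0) = 0 (Dirichlet) and u'(3) = -1 (Neumann). Define V = {v ∈ H^1(0, 3) : v(0) = 0}. Then [u' v]_0^3 = u'(3)·v(3) − u'(0)·0 = − v(3).
Weak formulation: find u (satisfying any essential BC) such that ∫_0^3 u'(x) v'(x) dx = ∫_0^3 f v dx − v(3) for all v ∈ V (Dirichlet at 0 absorbed into V; Neumann datum at x = 3 contributes the boundary term).
Substituting f(x) = -3*x^2 - 2*x - 1, the right-hand side is ∫_0^3 (-3*x^2 - 2*x - 1) v dx − v(3).


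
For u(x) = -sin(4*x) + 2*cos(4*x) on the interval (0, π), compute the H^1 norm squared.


||u||_{H^1(0,π)}^2 = 85*π/2

u'(x) = -8*sin(4*x) - 4*cos(4*x).
Expand u² and (u')² and integrate term by term on (0, π), using: for integers n ≥ 1, ∫_0^π sin²(nx) dx = ∫_0^π cos²(nx) dx = π/2; for n ≠ n', ∫_0^π sin(nx)sin(n'x) dx = ∫_0^π cos(nx)cos(n'x) dx = 0; and by product-to-sum, ∫_0^π sin(nx)cos(n'x) dx = ½∫_0^π [sin((n+n')x) + sin((n−n')x)] dx, which is 0 when n+n' is even and 2n/(n²−n'²) when n+n' is odd (it need not vanish on (0, π)).
  u² squared terms: (-1)²·∫sin(4x)² dx = 1·π/2 = π/2;  (2)²·∫cos(4x)² dx = 4·π/2 = 2*π.
  u² cross terms: 2·(-1)·(2)·∫sin(4x)·cos(4x) dx = -4·(0) = 0.
  So ∫_0^π u² dx = π/2 + 2*π + 0 = 5*π/2.
  (u')² squared terms: (-8)²·∫sin(4x)² dx = 64·π/2 = 32*π;  (-4)²·∫cos(4x)² dx = 16·π/2 = 8*π.
  (u')² cross terms: 2·(-8)·(-4)·∫sin(4x)·cos(4x) dx = 64·(0) = 0.
  So ∫_0^π (u')² dx = 32*π + 8*π + 0 = 40*π.
||u||_{H^1}^2 = (5*π/2) + (40*π) = 85*π/2.


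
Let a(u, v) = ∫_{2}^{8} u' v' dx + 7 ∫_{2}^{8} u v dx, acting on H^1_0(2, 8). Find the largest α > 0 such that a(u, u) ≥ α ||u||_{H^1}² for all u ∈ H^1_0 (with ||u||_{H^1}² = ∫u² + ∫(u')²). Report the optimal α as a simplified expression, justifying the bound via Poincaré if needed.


α = 1

Coercivity of a(·,·) on H^1_0(2, 8) means a(u, u) ≥ α ||u||_{H^1}² for every u ∈ H^1_0.
The interval has length L = 6, and Poincaré/coercivity depend only on L. Here a(u, u) = ∫(u')² + (7)·∫u².
Here c = 7 ≥ 1, so a(u,u) = ∫(u')² + c∫u² ≥ ∫(u')² + ∫u² = ||u||_{H^1}², i.e. α = 1 works. No larger α is possible: a(u,u) ≥ α||u||_{H^1}² means (1−α)∫(u')² ≥ (α−c)∫u², and for the modes u_n = sin(nπ(x−x₀)/L) (x₀ the left endpoint) one has ∫u_n²/∫(u_n')² = (L/(nπ))² → 0, so a(u_n,u_n)/||u_n||_{H^1}² → 1. Hence the optimal constant is α = 1.
Therefore α = 1.


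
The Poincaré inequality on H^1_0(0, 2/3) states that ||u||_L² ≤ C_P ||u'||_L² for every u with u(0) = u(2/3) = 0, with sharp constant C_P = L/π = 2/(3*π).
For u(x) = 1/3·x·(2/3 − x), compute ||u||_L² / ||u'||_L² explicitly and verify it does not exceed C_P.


||u||_L² / ||u'||_L² = sqrt(10)/15 < C_P = 2/(3*π).

u(x) = 1/3·x·(2/3 − x), so u'(x) = 2/9 - 2*x/3.
u(x) = 1/3·x·(2/3 − x) vanishes at x = 0 and x = 2/3, so u ∈ H^1_0(0, 2/3). Differentiate via the product rule and integrate the resulting polynomials term by term.
  ∫_0^2/3 u² dx = ∫_0^2/3 (x^4/9 - 4*x^3/27 + 4*x^2/81) dx. Term by term:
    ∫_0^2/3 x^4/9 dx = 32/10935;  ∫_0^2/3 -4*x^3/27 dx = -16/2187;  ∫_0^2/3 4*x^2/81 dx = 32/6561.
  Sum: 32/10935 − 16/2187 + 32/6561 = 16/32805.
  ∫_0^2/3 (u')² dx = ∫_0^2/3 (4*x^2/9 - 8*x/27 + 4/81) dx. Term by term:
    ∫_0^2/3 4*x^2/9 dx = 32/729;  ∫_0^2/3 -8*x/27 dx = -16/243;  ∫_0^2/3 4/81 dx = 8/243.
  Sum: 32/729 − 16/243 + 8/243 = 8/729.
∫_0^2/3 u² dx = 16/32805, so ||u||_L² = 4*sqrt(5)/405.
∫_0^2/3 (u')² dx = 8/729, so ||u'||_L² = 2*sqrt(2)/27.
Ratio ||u||_L² / ||u'||_L² = sqrt(10)/15.
Sharp Poincaré constant on H^1_0(0, 2/3) is C_P = L/π = 2/(3*π), achieved by sin(3*π/2·x).
A polynomial bump cannot attain the sharp Poincaré constant (only the first sine eigenfunction does), so the ratio is strictly less than C_P, consistent with ||u||_L² ≤ C_P ||u'||_L².
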